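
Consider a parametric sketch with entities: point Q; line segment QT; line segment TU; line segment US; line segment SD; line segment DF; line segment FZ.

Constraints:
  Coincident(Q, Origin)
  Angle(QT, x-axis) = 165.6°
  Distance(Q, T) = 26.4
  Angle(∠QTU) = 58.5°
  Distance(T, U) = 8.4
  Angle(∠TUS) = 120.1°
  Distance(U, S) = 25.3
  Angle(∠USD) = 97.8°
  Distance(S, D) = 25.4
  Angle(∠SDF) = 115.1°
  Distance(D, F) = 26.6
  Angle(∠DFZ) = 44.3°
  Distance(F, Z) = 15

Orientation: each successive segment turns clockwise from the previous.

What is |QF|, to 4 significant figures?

36.56

Q is at the origin; QT runs at 165.6° with length 26.4, so T = (-25.57, 6.565). ∠QTU = 58.5° gives TU at 44.10° from the x-axis; with |TU| = 8.4, U = (-19.54, 12.41). ∠TUS = 120.1° gives US at -15.80° from the x-axis; with |US| = 25.3, S = (4.806, 5.522). ∠USD = 97.8° gives SD at -98.00° from the x-axis; with |SD| = 25.4, D = (1.271, -19.63). ∠SDF = 115.1° gives DF at -162.9° from the x-axis; with |DF| = 26.6, F = (-24.15, -27.45). Then |QF| = |F − Q| = 36.56.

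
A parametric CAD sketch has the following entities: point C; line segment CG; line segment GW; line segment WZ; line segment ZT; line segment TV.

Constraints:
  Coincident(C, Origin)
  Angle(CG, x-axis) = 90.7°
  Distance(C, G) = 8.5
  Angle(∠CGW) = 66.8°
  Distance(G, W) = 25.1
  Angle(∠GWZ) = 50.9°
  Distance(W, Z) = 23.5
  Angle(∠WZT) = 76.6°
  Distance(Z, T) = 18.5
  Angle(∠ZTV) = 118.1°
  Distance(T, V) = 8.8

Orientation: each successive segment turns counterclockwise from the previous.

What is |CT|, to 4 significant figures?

6.070

C is at the origin; CG runs at 90.7° with length 8.5, so G = (-0.1038, 8.499). ∠CGW = 66.8° gives GW at -156.1° from the x-axis; with |GW| = 25.1, W = (-23.05, -1.670). ∠GWZ = 50.9° gives WZ at -27.00° from the x-axis; with |WZ| = 23.5, Z = (-2.113, -12.34). ∠WZT = 76.6° gives ZT at 76.40° from the x-axis; with |ZT| = 18.5, T = (2.237, 5.643). Then |CT| = |T − C| = 6.070.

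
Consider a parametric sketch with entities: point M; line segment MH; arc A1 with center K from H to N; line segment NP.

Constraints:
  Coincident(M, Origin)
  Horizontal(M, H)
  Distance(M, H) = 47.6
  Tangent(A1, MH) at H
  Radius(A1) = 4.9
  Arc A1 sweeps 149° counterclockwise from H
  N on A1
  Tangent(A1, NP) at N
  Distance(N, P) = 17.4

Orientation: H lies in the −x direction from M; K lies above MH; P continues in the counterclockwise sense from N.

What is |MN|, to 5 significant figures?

45.986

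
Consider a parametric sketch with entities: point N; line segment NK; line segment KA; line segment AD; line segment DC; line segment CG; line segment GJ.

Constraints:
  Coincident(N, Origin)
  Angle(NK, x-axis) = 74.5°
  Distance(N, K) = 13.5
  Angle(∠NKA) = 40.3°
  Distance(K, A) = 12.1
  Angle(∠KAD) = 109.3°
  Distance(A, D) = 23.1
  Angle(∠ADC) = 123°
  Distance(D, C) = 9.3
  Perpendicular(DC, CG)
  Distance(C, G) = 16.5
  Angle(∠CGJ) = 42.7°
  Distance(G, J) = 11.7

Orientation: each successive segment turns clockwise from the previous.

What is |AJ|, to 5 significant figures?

18.059

DC is perpendicular to CG, so CG runs at 77.100°; with |CG| = 16.5, G = (-13.287, 4.1091). ∠CGJ = 42.7° gives GJ at -60.200° from the x-axis; with |GJ| = 11.7, J = (-7.4727, -6.0438). Then |AJ| = |J − A| = 18.059.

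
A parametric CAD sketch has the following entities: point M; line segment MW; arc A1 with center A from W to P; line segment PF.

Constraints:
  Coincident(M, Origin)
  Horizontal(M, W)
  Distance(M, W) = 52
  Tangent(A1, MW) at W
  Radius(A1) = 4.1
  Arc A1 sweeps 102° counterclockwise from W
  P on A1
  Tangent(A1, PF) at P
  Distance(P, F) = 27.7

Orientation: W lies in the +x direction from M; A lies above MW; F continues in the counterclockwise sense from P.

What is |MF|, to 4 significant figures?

59.60

M is at the origin; M and W share the same y with |MW| = 52.0 and W on the +x side, so W = (52.00, 0.000). Tangency of A1 to MW means the radius AW is perpendicular to MW, so A = W + (0, 4.1) = (52.00, 4.100). On A1, W sits at bearing -90° from A; a 102° counterclockwise sweep puts P at bearing 12°, so P = A + 4.1·(cos 12°, sin 12°) = (56.01, 4.952). Tangency of A1 to PF means the radius AP is perpendicular to PF, so PF runs along (−sin 12°, cos 12°); with |PF| = 27.7, F = (50.25, 32.05). Then |MF| = |F − M| = 59.60.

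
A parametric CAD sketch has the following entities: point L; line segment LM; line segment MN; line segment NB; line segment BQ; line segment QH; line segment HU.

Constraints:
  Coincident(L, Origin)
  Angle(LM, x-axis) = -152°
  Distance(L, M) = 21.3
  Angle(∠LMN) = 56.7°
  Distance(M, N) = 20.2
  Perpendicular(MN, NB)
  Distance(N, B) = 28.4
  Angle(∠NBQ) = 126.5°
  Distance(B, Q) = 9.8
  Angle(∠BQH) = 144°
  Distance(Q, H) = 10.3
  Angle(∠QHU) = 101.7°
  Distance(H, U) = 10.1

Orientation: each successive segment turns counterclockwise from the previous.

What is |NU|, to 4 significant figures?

31.78

∠BQH = 144.0° gives QH at 150.8° from the x-axis; with |QH| = 10.3, H = (-0.5518, 19.13). ∠QHU = 101.7° gives HU at -130.9° from the x-axis; with |HU| = 10.1, U = (-7.165, 11.50). Then |NU| = |U − N| = 31.78.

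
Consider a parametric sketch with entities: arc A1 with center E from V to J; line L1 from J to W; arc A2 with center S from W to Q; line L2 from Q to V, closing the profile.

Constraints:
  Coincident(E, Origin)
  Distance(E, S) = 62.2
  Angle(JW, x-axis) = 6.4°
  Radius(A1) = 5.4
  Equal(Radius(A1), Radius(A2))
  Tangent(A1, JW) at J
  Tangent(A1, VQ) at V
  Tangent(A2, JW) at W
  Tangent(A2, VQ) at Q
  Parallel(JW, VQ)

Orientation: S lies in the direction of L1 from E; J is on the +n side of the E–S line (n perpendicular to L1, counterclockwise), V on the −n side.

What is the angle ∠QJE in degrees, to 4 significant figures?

80.15°

The slot axis is L1's direction at 6.4°, so u = (cos 6.4°, sin 6.4°) = (0.9938, 0.1115) and n = (−sin 6.4°, cos 6.4°) = (-0.1115, 0.9938). E is at the origin and S lies 62.2 along u from E, so S = 62.2·u = (61.81, 6.933). Tangency of A1 to both parallel lines with radius 5.4 puts J and V at E ± 5.4·n: J = (-0.6019, 5.366), V = (0.6019, -5.366). Equal radii place W and Q the same way about S: W = S + 5.4·n = (61.21, 12.30), Q = S − 5.4·n = (62.41, 1.567). Then cos ∠QJE = JQ·JE / (|JQ||JE|), giving 80.15°.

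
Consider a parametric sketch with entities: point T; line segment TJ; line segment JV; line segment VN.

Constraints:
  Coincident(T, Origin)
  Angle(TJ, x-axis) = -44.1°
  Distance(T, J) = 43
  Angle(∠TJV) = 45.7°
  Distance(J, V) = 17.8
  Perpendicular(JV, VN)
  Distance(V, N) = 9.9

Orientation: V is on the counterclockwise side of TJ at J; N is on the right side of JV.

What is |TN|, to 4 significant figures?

42.47

∠TJV = 45.7°, so JV runs at -44.1° + (180° − 45.7°) = 90.20° from the x-axis; with |JV| = 17.8, V = J + 17.8·(cos 90.20°, sin 90.20°) = (30.82, -12.12). JV is perpendicular to VN; with |VN| = 9.9 on the right of JV, N = V + 9.9·(1.000, 0.003491) = (40.72, -12.09). Then |TN| = |N − T| = 42.47.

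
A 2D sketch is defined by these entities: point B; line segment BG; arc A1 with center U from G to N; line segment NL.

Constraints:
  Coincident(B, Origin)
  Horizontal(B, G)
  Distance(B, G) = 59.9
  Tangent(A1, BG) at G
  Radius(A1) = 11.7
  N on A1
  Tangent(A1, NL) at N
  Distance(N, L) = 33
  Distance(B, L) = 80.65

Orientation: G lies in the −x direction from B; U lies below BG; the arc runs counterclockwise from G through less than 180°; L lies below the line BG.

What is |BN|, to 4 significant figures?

72.73

Checks: |UN| = 11.70 ✓; ∠(UN, NL) = 90.00° ✓; |NL| = 33.00 ✓; |BL| = 80.65 ✓.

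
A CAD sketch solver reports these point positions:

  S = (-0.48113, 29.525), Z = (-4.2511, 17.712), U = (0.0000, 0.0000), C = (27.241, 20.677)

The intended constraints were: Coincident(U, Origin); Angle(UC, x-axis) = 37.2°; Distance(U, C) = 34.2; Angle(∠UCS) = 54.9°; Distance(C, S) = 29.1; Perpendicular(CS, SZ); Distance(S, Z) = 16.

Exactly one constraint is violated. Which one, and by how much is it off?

Distance(S, Z) = 16 — off by 3.60.

U = (0.00, 0.00) ✓; UC at 37.20° ✓; |UC| = 34.20 ✓; ∠UCS = 54.90° ✓; |CS| = 29.10 ✓; ∠(CS, SZ) = 90.00° ✓; |SZ| = 12.40 ✗.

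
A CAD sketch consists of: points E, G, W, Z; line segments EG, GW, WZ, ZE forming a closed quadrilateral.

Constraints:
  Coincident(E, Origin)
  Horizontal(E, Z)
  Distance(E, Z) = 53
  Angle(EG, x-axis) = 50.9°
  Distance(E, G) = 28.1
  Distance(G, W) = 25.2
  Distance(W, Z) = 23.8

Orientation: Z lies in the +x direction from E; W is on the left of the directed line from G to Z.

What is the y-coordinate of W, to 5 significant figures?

21.560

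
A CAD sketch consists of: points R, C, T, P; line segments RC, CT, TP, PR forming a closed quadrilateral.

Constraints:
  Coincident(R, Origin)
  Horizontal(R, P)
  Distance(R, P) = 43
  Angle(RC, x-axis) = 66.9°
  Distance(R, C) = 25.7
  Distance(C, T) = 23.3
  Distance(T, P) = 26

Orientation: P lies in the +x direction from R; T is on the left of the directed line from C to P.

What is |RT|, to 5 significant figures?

41.200

R is at the origin; RP is horizontal with |RP| = 43.0 and P in +x, so P = (43.0, 0). RC runs at 66.9° with |RC| = 25.7, so C = (10.083, 23.639). T is determined by |CT| = 23.3 and |TP| = 26.0 together: it lies at the intersection of circle(C, 23.3) and circle(P, 26.0). With |CP| = 40.526, the foot of the radical line on CP is 18.621 from C and the perpendicular offset is √(23.3² − 18.621²) = 14.006. Taking the left-of-CP solution: T = (33.377, 24.154).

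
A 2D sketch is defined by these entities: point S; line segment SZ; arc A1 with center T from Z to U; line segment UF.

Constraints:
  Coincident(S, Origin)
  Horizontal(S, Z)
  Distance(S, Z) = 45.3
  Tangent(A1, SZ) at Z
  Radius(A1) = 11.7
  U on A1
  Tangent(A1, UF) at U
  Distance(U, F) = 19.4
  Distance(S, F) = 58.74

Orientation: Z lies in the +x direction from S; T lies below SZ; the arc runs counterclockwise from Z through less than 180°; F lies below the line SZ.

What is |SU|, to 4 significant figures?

40.60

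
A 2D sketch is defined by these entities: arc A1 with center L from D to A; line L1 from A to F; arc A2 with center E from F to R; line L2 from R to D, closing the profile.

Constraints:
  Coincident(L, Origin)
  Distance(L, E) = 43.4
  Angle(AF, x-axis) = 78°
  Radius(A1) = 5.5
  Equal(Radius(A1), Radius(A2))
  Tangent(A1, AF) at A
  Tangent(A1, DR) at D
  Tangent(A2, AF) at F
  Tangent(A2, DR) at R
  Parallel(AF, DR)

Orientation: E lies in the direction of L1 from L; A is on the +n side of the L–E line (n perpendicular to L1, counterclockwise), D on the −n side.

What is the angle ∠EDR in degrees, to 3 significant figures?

7.22°

Tangency of A1 to both parallel lines with radius 5.5 puts A and D at L ± 5.5·n: A = (-5.38, 1.14), D = (5.38, -1.14). Equal radii place F and R the same way about E: F = E + 5.5·n = (3.64, 43.6), R = E − 5.5·n = (14.4, 41.3). Then cos ∠EDR = DE·DR / (|DE||DR|), giving 7.22°.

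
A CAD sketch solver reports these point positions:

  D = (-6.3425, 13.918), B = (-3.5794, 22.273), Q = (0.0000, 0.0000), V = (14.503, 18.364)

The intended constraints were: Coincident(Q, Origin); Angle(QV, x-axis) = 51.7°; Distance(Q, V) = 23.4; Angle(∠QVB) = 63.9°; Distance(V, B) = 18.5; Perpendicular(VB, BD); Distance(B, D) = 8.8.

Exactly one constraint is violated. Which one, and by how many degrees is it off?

Perpendicular(VB, BD) — off by 6.10°.

Q = (0.00, 0.00) ✓; QV at 51.70° ✓; |QV| = 23.40 ✓; ∠QVB = 63.90° ✓; |VB| = 18.50 ✓; ∠(VB, BD) = 83.90° ✗; |BD| = 8.800 ✓.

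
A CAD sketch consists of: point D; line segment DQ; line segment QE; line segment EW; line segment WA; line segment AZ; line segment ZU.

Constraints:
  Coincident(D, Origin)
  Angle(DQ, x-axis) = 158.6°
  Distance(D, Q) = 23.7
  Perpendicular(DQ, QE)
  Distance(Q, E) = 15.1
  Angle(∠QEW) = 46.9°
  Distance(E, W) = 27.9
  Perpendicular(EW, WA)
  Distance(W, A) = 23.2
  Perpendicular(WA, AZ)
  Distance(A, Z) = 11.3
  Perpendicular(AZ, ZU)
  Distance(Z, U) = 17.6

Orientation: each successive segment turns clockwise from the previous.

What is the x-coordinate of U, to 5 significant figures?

-14.464

D is at the origin; DQ runs at 158.6° with length 23.7, so Q = (-22.066, 8.6476). The perpendicularity gives QE at right angles to DQ, so QE runs at 68.600°; with |QE| = 15.1, E = (-16.556, 22.707). ∠QEW = 46.9° gives EW at -64.500° from the x-axis; with |EW| = 27.9, W = (-4.5451, -2.4756). EW ⟂ WA, so WA runs at -154.50°; with |WA| = 23.2, A = (-25.485, -12.463). WA is perpendicular to AZ, so AZ runs at 115.50°; with |AZ| = 11.3, Z = (-30.350, -2.2643). AZ is perpendicular to ZU, so ZU runs at 25.500°; with |ZU| = 17.6, U = (-14.464, 5.3127). So U.x = -14.464.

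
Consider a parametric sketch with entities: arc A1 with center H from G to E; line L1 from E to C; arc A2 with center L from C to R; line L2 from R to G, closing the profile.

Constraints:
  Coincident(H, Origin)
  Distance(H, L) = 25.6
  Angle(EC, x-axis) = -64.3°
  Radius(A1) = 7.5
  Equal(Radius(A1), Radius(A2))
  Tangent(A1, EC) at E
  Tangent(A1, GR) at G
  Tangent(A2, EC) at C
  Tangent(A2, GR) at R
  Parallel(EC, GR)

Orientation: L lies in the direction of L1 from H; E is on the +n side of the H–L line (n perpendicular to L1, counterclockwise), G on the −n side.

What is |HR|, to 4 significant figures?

26.68

The slot axis is L1's direction at -64.3°, so u = (cos -64.3°, sin -64.3°) = (0.4337, -0.9011) and n = (−sin -64.3°, cos -64.3°) = (0.9011, 0.4337). H is at the origin and L lies 25.6 along u from H, so L = 25.6·u = (11.10, -23.07). Tangency of A1 to both parallel lines with radius 7.5 puts E and G at H ± 7.5·n: E = (6.758, 3.252), G = (-6.758, -3.252). Equal radii place C and R the same way about L: C = L + 7.5·n = (17.86, -19.82), R = L − 7.5·n = (4.344, -26.32). Then |HR| = |R − H| = 26.68.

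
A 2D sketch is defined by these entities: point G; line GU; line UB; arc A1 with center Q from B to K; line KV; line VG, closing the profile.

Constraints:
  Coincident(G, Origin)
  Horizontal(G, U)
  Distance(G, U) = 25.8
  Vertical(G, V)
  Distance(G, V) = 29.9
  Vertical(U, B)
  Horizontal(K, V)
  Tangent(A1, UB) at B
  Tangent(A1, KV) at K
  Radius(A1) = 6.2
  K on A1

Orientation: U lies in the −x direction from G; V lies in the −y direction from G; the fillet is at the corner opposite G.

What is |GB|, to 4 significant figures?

35.03

The virtual corner opposite G is at (-25.80, -29.90). Tangency of A1 to UB means the radius QB is perpendicular to UB and A1 meets KV tangentially, so QK is at right angles to KV, with radius 6.2, so the center Q sits 6.2 in from both sides at Q = (-19.60, -23.70). That places the tangent points at B = (-25.80, -23.70) on UB and K = (-19.60, -29.90) on KV. Then |GB| = |B − G| = 35.03.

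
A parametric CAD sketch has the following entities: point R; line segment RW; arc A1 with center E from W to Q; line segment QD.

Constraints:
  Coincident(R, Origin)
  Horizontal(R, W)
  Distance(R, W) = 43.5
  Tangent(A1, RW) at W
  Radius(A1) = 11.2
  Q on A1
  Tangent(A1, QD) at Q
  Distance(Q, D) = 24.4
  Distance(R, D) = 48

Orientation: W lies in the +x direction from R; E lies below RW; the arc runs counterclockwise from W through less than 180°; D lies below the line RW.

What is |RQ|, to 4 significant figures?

34.18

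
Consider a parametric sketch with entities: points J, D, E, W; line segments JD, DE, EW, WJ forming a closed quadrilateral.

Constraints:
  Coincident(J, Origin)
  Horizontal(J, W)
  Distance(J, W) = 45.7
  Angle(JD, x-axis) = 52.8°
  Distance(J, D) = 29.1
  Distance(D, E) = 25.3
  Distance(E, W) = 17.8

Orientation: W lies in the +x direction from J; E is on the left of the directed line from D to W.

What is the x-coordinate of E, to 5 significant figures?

42.239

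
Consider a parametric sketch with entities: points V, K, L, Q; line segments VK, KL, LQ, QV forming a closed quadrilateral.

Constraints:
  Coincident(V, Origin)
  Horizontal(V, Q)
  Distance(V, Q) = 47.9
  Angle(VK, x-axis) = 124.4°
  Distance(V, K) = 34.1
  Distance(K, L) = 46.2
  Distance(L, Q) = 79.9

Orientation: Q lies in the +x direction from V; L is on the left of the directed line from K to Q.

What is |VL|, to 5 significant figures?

67.617

Checks: |KL| = 46.20 ✓; |LQ| = 79.90 ✓.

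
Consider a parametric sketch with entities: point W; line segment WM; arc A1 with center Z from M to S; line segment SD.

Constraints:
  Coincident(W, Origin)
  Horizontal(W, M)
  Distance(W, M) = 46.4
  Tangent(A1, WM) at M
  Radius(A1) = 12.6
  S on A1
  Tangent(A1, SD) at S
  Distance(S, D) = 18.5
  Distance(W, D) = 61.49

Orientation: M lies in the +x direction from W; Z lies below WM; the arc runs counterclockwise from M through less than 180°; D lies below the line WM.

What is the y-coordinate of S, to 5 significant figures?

-21.633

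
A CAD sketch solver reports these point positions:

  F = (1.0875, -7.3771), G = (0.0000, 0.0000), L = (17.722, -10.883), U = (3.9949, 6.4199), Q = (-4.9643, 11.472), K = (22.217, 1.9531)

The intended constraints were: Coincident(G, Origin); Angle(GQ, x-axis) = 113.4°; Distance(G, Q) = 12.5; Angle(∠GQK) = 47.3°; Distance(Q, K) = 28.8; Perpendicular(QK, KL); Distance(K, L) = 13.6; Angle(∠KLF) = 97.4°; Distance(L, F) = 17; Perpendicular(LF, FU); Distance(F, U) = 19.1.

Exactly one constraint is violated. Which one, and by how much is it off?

Distance(F, U) = 19.1 — off by 5.00.

G = (0.00, 0.00) ✓; GQ at 113.4° ✓; |GQ| = 12.50 ✓; ∠GQK = 47.30° ✓; |QK| = 28.80 ✓; ∠(QK, KL) = 90.00° ✓; |KL| = 13.60 ✓; ∠KLF = 97.40° ✓; |LF| = 17.00 ✓; ∠(LF, FU) = 90.00° ✓; |FU| = 14.10 ✗.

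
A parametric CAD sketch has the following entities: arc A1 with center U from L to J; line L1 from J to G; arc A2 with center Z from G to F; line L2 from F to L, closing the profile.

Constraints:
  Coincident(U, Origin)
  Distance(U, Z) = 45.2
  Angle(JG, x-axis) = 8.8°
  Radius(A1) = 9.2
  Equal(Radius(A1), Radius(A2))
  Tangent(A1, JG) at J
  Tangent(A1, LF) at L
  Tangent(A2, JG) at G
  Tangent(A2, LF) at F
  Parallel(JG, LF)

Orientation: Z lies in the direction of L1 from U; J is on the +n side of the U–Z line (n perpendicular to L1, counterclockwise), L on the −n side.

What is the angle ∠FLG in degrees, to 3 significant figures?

22.2°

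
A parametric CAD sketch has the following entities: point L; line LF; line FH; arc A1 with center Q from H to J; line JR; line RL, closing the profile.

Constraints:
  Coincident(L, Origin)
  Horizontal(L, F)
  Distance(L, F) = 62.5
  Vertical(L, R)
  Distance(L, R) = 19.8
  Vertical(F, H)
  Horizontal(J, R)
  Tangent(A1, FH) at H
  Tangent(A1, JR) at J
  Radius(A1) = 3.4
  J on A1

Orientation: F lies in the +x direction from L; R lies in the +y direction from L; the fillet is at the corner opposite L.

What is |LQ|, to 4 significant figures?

61.33

L is at the origin; LF is horizontal with |LF| = 62.5 and F on the +x side, so F = (62.50, 0.000). LR is vertical with |LR| = 19.8 and R on the +y side, so R = (0.000, 19.80). The virtual corner opposite L is at (62.50, 19.80). The tangent condition forces QH to be normal to FH and tangency of A1 to JR means the radius QJ is perpendicular to JR, with radius 3.4, so the center Q sits 3.4 in from both sides at Q = (59.10, 16.40). Then |LQ| = |Q − L| = 61.33.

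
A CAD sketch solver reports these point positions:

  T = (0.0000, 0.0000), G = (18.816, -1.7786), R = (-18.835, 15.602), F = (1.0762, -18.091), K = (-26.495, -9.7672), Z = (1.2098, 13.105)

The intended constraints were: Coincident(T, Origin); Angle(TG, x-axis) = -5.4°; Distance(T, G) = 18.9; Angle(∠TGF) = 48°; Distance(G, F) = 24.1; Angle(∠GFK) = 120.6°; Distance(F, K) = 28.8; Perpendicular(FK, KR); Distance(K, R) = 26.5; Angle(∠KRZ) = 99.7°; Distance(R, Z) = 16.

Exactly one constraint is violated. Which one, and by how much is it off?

Distance(R, Z) = 16 — off by 4.20.

T = (0.00, 0.00) ✓; TG at -5.400° ✓; |TG| = 18.90 ✓; ∠TGF = 48.00° ✓; |GF| = 24.10 ✓; ∠GFK = 120.6° ✓; |FK| = 28.80 ✓; ∠(FK, KR) = 90.00° ✓; |KR| = 26.50 ✓; ∠KRZ = 99.70° ✓; |RZ| = 20.20 ✗.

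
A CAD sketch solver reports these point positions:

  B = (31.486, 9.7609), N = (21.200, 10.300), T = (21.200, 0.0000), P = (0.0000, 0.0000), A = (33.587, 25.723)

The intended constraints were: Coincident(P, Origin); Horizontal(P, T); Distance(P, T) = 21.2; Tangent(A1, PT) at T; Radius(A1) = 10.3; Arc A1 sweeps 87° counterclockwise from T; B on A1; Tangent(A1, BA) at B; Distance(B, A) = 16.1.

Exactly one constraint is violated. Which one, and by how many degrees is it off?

Tangent(A1, BA) at B — off by 4.50°.

P = (0.00, 0.00) ✓; P.y = 0.00, T.y = 0.00 ✓; |PT| = 21.20 ✓; ∠(NT, TP) = 90.00° ✓; |NT| = 10.30 ✓; bearing(N→B) − bearing(N→T) = 87.00° ✓; |NB| = 10.30 ✓; ∠(NB, BA) = 94.50° ✗; |BA| = 16.10 ✓.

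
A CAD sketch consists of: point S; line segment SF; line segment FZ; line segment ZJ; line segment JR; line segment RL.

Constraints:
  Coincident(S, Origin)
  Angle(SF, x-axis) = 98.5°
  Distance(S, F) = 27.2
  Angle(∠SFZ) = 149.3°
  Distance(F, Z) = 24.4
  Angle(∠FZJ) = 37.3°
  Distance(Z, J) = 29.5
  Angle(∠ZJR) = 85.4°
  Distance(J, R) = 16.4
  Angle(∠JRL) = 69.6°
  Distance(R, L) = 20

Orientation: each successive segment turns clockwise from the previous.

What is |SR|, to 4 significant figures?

18.31

S is at the origin; SF runs at 98.5° with length 27.2, so F = (-4.020, 26.90). ∠SFZ = 149.3° gives FZ at 67.80° from the x-axis; with |FZ| = 24.4, Z = (5.199, 49.49). ∠FZJ = 37.3° gives ZJ at -74.90° from the x-axis; with |ZJ| = 29.5, J = (12.88, 21.01). ∠ZJR = 85.4° gives JR at -169.5° from the x-axis; with |JR| = 16.4, R = (-3.242, 18.02). Then |SR| = |R − S| = 18.31.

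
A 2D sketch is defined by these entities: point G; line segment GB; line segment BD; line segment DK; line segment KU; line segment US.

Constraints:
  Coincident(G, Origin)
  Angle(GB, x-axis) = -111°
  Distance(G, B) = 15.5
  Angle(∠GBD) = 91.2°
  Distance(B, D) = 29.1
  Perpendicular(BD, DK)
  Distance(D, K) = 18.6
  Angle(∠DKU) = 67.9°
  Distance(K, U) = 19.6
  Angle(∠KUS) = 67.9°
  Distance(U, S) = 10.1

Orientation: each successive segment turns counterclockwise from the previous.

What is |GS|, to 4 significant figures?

21.62

G is at the origin; GB runs at -111.0° with length 15.5, so B = (-5.555, -14.47). ∠GBD = 91.2° gives BD at -22.20° from the x-axis; with |BD| = 29.1, D = (21.39, -25.47). BD ⟂ DK, so DK runs at 67.80°; with |DK| = 18.6, K = (28.42, -8.244). ∠DKU = 67.9° gives KU at 179.9° from the x-axis; with |KU| = 19.6, U = (8.816, -8.210). ∠KUS = 67.9° gives US at -68.00° from the x-axis; with |US| = 10.1, S = (12.60, -17.57). Then |GS| = |S − G| = 21.62.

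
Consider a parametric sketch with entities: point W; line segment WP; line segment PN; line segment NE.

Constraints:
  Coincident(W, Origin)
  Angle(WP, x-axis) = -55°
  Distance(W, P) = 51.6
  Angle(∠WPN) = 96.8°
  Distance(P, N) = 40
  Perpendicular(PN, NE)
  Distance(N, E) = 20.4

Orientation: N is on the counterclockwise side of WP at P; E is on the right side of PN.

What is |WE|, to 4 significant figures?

85.19

W is at the origin; WP runs at -55.0° with length 51.6, so P = 51.6·(cos -55.0°, sin -55.0°) = (29.60, -42.27). ∠WPN = 96.8°, so PN runs at -55.0° + (180° − 96.8°) = 28.20° from the x-axis; with |PN| = 40.0, N = P + 40.0·(cos 28.20°, sin 28.20°) = (64.85, -23.37). PN ⟂ NE; with |NE| = 20.4 on the right of PN, E = N + 20.4·(0.4726, -0.8813) = (74.49, -41.34). Then |WE| = |E − W| = 85.19.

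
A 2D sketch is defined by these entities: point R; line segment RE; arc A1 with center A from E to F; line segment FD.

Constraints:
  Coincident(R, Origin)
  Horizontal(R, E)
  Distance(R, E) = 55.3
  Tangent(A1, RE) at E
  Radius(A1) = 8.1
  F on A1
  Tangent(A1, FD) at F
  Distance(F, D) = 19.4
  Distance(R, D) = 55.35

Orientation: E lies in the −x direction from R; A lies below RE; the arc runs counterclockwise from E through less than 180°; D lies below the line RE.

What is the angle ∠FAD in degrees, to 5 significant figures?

67.338°

R is at the origin; RE is horizontal with |RE| = 55.3 and E on the −x side, so E = (-55.300, 0.0000). Since A1 is tangent to RE there, AE ⟂ RE, so A = E + (0, -8.1) = (-55.300, -8.1000). Since AF ⟂ FD (tangency), |AD| = √(8.1² + 19.4²) = 21.023 regardless of where F sits on A1. So D lies on both circle(R, 55.35) and circle(A, 21.023); the below-RE intersection is D = (-47.880, -27.770). F is the foot of the tangent from D: F = (-61.192, -13.658).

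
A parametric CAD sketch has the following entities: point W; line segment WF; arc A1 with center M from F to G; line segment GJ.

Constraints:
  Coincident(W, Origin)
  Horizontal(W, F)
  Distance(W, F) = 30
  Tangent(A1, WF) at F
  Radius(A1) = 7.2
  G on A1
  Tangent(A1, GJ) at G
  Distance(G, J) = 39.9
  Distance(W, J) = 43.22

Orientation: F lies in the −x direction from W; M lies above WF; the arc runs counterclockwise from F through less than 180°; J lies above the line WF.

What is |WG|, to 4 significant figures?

23.72

W is at the origin; WF is horizontal with |WF| = 30.0 and F on the −x side, so F = (-30.00, 0.000). The tangent condition forces MF to be normal to WF, so M = F + (0, 7.2) = (-30.00, 7.200). Since MG ⟂ GJ (tangency), |MJ| = √(7.2² + 39.9²) = 40.54 regardless of where G sits on A1. So J lies on both circle(W, 43.22) and circle(M, 40.54); the above-WF intersection is J = (-9.479, 42.17). G is the foot of the tangent from J: G = (-23.24, 4.716).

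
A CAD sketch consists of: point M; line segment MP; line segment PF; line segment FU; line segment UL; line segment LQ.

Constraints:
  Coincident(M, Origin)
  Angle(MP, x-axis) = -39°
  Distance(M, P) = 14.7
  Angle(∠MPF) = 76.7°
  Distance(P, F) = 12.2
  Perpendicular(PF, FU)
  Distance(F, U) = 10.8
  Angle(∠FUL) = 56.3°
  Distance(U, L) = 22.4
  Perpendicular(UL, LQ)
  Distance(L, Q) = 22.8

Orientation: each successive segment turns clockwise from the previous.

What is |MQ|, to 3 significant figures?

35.0

M is at the origin; MP runs at -39.0° with length 14.7, so P = (11.4, -9.25). ∠MPF = 76.7° gives PF at -142° from the x-axis; with |PF| = 12.2, F = (1.77, -16.7). PF ⟂ FU, so FU runs at 128°; with |FU| = 10.8, U = (-4.83, -8.17). ∠FUL = 56.3° gives UL at 4.00° from the x-axis; with |UL| = 22.4, L = (17.5, -6.60). UL is perpendicular to LQ, so LQ runs at -86.0°; with |LQ| = 22.8, Q = (19.1, -29.3). Then |MQ| = |Q − M| = 35.0.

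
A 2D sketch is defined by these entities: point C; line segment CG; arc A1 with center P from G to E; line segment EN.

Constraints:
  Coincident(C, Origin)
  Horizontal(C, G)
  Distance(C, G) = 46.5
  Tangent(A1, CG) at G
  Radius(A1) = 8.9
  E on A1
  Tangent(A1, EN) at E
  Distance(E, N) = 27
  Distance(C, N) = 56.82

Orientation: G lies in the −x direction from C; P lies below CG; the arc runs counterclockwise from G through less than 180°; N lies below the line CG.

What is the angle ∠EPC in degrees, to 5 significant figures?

165.57°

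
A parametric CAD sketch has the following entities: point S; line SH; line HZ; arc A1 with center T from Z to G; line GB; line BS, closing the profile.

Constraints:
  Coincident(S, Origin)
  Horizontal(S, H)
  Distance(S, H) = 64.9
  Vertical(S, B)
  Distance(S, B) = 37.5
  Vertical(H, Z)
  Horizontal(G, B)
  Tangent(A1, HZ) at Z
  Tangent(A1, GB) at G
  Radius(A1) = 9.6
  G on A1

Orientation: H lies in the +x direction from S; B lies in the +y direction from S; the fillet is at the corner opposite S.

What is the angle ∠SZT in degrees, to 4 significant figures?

23.26°

S is at the origin; S and H share the same y with |SH| = 64.9 and H on the +x side, so H = (64.90, 0.000). S and B share the same x with |SB| = 37.5 and B on the +y side, so B = (0.000, 37.50). The virtual corner opposite S is at (64.90, 37.50). The tangent condition forces TZ to be normal to HZ and tangency of A1 to GB means the radius TG is perpendicular to GB, with radius 9.6, so the center T sits 9.6 in from both sides at T = (55.30, 27.90). That places the tangent points at Z = (64.90, 27.90) on HZ and G = (55.30, 37.50) on GB. Then cos ∠SZT = ZS·ZT / (|ZS||ZT|), giving 23.26°.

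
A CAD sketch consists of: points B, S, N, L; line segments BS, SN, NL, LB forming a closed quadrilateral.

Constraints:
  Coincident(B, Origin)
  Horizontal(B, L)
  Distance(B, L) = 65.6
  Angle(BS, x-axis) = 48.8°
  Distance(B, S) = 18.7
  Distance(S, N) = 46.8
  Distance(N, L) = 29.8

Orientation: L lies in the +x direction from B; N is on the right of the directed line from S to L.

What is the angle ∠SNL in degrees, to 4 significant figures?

89.15°

B is at the origin; BL is horizontal with |BL| = 65.6 and L in +x, so L = (65.6, 0). BS runs at 48.8° with |BS| = 18.7, so S = (12.32, 14.07). N is determined by |SN| = 46.8 and |NL| = 29.8 together: it lies at the intersection of circle(S, 46.8) and circle(L, 29.8). With |SL| = 55.11, the foot of the radical line on SL is 39.37 from S and the perpendicular offset is √(46.8² − 39.37²) = 25.30. Taking the right-of-SL solution: N = (43.92, -20.45).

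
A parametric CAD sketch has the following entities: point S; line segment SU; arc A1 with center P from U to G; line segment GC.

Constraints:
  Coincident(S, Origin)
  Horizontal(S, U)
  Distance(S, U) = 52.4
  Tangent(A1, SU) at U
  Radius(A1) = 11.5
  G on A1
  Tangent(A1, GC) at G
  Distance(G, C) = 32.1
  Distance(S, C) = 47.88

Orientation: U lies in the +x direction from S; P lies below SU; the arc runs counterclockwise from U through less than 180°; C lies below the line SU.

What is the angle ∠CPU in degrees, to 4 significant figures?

139.1°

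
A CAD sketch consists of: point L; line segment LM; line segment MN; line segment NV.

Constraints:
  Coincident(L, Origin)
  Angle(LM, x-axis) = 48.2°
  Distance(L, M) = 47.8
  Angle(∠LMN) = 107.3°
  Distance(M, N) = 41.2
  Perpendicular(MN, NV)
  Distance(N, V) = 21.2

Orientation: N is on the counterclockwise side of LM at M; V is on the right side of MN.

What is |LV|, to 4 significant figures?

86.82

∠LMN = 107.3°, so MN runs at 48.2° + (180° − 107.3°) = 120.9° from the x-axis; with |MN| = 41.2, N = M + 41.2·(cos 120.9°, sin 120.9°) = (10.70, 70.99). MN is perpendicular to NV; with |NV| = 21.2 on the right of MN, V = N + 21.2·(0.8581, 0.5135) = (28.89, 81.87). Then |LV| = |V − L| = 86.82.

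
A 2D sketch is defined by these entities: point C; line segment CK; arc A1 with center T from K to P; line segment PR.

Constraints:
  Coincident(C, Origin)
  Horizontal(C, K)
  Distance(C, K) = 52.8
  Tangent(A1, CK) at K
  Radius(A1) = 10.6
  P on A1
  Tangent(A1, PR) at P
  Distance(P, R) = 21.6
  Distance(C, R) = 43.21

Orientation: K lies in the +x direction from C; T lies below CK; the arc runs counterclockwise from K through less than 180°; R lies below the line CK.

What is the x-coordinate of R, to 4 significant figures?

34.42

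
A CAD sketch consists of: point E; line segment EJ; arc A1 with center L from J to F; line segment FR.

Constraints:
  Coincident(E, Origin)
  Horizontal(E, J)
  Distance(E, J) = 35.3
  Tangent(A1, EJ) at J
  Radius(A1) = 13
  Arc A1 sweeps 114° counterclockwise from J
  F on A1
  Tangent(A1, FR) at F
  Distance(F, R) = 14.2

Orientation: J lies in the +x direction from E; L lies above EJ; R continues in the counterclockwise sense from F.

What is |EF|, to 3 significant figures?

50.6

E is at the origin; E and J share the same y with |EJ| = 35.3 and J on the +x side, so J = (35.3, 0.00). The tangent condition forces LJ to be normal to EJ, so L = J + (0, 13) = (35.3, 13.0). On A1, J sits at bearing -90° from L; a 114° counterclockwise sweep puts F at bearing 24°, so F = L + 13.0·(cos 24°, sin 24°) = (47.2, 18.3). Then |EF| = |F − E| = 50.6.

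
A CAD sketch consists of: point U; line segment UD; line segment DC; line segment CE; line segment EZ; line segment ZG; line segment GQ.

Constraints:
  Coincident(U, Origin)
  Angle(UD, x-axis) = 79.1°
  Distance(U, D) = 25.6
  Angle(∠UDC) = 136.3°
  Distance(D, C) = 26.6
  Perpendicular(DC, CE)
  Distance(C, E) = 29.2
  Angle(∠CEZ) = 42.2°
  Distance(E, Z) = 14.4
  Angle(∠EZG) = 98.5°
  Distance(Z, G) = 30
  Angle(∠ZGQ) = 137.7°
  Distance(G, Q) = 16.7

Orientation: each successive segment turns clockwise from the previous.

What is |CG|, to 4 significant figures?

10.44

U is at the origin; UD runs at 79.1° with length 25.6, so D = (4.841, 25.14). ∠UDC = 136.3° gives DC at 35.40° from the x-axis; with |DC| = 26.6, C = (26.52, 40.55). DC is perpendicular to CE, so CE runs at -54.60°; with |CE| = 29.2, E = (43.44, 16.75). ∠CEZ = 42.2° gives EZ at 167.6° from the x-axis; with |EZ| = 14.4, Z = (29.37, 19.84). ∠EZG = 98.5° gives ZG at 86.10° from the x-axis; with |ZG| = 30.0, G = (31.41, 49.77). Then |CG| = |G − C| = 10.44.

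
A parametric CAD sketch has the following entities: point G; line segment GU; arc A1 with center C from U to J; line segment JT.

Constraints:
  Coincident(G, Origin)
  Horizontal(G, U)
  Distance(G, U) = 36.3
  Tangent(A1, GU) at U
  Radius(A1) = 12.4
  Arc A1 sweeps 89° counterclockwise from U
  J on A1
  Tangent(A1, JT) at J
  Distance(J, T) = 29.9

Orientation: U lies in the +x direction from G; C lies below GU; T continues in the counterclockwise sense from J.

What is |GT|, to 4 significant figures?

48.14

G is at the origin; G and U share the same y with |GU| = 36.3 and U on the +x side, so U = (36.30, 0.000). Since A1 is tangent to GU there, CU ⟂ GU, so C = U + (0, -12.4) = (36.30, -12.40). On A1, U sits at bearing 90° from C; an 89° counterclockwise sweep puts J at bearing 179°, so J = C + 12.4·(cos 179°, sin 179°) = (23.90, -12.18). Since A1 is tangent to JT there, CJ ⟂ JT, so JT runs along (−sin 179°, cos 179°); with |JT| = 29.9, T = (23.38, -42.08). Then |GT| = |T − G| = 48.14.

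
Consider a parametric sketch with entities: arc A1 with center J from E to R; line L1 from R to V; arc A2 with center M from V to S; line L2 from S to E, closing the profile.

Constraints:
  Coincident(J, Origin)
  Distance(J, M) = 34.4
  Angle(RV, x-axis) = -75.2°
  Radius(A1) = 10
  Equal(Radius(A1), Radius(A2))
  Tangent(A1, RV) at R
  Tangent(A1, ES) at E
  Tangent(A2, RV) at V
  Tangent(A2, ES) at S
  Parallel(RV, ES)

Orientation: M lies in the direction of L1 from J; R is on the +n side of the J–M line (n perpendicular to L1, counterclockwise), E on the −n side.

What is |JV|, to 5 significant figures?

35.824

The slot axis is L1's direction at -75.2°, so u = (cos -75.2°, sin -75.2°) = (0.25545, -0.96682) and n = (−sin -75.2°, cos -75.2°) = (0.96682, 0.25545). J is at the origin and M lies 34.4 along u from J, so M = 34.4·u = (8.7873, -33.259). Tangency of A1 to both parallel lines with radius 10.0 puts R and E at J ± 10.0·n: R = (9.6682, 2.5545), E = (-9.6682, -2.5545). Equal radii place V and S the same way about M: V = M + 10.0·n = (18.456, -30.704), S = M − 10.0·n = (-0.88090, -35.813). Then |JV| = |V − J| = 35.824.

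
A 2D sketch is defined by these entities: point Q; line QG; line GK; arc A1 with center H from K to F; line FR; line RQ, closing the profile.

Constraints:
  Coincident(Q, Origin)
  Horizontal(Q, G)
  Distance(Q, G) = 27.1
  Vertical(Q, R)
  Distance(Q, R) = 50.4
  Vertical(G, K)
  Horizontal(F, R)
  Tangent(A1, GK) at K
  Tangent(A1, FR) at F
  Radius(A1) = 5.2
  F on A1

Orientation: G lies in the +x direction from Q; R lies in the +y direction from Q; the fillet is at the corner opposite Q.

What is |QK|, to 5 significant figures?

52.702

Q is at the origin; Q and G share the same y with |QG| = 27.1 and G on the +x side, so G = (27.100, 0.0000). Q and R share the same x with |QR| = 50.4 and R on the +y side, so R = (0.0000, 50.400). The virtual corner opposite Q is at (27.100, 50.400). Tangency of A1 to GK means the radius HK is perpendicular to GK and tangency of A1 to FR means the radius HF is perpendicular to FR, with radius 5.2, so the center H sits 5.2 in from both sides at H = (21.900, 45.200). That places the tangent points at K = (27.100, 45.200) on GK and F = (21.900, 50.400) on FR. Then |QK| = |K − Q| = 52.702.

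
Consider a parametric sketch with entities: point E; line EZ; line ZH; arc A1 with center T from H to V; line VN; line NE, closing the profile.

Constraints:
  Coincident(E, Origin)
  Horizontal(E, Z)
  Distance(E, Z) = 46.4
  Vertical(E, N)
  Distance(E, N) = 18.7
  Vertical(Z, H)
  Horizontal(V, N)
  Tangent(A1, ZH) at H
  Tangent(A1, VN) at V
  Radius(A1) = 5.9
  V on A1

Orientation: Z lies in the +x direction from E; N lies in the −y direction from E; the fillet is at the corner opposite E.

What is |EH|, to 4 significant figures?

48.13

The virtual corner opposite E is at (46.40, -18.70). Tangency of A1 to ZH means the radius TH is perpendicular to ZH and since A1 is tangent to VN there, TV ⟂ VN, with radius 5.9, so the center T sits 5.9 in from both sides at T = (40.50, -12.80). That places the tangent points at H = (46.40, -12.80) on ZH and V = (40.50, -18.70) on VN. Then |EH| = |H − E| = 48.13.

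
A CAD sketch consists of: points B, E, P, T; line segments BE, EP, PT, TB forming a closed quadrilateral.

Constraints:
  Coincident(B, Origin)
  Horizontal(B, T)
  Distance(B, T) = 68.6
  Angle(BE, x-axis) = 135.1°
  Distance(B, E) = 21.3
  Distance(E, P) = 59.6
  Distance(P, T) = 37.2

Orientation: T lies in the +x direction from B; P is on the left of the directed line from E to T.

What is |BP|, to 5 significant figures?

51.108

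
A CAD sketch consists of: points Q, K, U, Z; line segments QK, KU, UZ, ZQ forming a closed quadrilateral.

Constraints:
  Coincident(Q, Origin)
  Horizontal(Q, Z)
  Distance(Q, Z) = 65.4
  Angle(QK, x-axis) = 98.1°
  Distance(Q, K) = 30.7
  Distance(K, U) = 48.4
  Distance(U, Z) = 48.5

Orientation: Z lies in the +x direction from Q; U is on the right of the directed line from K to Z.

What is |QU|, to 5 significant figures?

22.199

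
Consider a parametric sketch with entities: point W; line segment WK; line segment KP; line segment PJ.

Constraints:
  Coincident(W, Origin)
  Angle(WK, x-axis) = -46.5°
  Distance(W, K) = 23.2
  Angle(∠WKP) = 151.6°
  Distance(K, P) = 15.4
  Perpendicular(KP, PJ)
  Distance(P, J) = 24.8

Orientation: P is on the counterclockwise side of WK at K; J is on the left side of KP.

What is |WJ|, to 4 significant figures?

38.36

∠WKP = 151.6°, so KP runs at -46.5° + (180° − 151.6°) = -18.10° from the x-axis; with |KP| = 15.4, P = K + 15.4·(cos -18.10°, sin -18.10°) = (30.61, -21.61). The perpendicularity gives PJ at right angles to KP; with |PJ| = 24.8 on the left of KP, J = P + 24.8·(0.3107, 0.9505) = (38.31, 1.960). Then |WJ| = |J − W| = 38.36.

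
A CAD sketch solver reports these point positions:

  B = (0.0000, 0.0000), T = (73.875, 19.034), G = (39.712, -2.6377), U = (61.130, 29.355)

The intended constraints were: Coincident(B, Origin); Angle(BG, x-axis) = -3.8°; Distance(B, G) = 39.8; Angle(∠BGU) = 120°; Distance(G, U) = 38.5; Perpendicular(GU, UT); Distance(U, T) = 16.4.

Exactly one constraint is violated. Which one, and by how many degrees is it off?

Perpendicular(GU, UT) — off by 5.20°.

B = (0.00, 0.00) ✓; BG at -3.800° ✓; |BG| = 39.80 ✓; ∠BGU = 120.0° ✓; |GU| = 38.50 ✓; ∠(GU, UT) = 95.20° ✗; |UT| = 16.40 ✓.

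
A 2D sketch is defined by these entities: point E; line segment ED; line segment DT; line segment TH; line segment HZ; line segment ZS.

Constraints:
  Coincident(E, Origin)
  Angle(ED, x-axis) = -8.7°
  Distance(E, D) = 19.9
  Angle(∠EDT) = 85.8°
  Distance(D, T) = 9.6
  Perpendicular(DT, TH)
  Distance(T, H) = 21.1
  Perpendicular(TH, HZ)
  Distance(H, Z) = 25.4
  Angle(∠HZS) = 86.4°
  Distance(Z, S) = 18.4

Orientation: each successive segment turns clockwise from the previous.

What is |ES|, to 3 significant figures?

23.5

TH is perpendicular to HZ, so HZ runs at 77.1°; with |HZ| = 25.4, Z = (2.63, 17.1). ∠HZS = 86.4° gives ZS at -16.5° from the x-axis; with |ZS| = 18.4, S = (20.3, 11.9). Then |ES| = |S − E| = 23.5.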